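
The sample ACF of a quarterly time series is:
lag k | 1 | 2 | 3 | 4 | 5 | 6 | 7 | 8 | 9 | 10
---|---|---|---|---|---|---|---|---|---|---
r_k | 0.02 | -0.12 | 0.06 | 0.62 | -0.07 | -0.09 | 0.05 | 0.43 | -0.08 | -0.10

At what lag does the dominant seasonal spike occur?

The largest autocorrelation is r_4 = 0.62, with a weaker echo at lag 8 (0.43); the remaining lags stay at or below 0.06.
The dominant spike at lag 4 indicates a seasonal period of 4.

4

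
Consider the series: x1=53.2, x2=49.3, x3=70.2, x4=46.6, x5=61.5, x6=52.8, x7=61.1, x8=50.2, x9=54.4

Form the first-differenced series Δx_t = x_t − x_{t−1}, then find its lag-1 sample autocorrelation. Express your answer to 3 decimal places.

First differences Δx: -3.9, 20.9, -23.6, 14.9, -8.7, 8.3, -10.9, 4.2
Mean of differences = 0.1500
Numerator Σ(Δx_t−Δx̄)(Δx_{t+1}−Δx̄) = -1264.6375
Denominator Σ(Δx_t−Δx̄)² = 1511.8400
r_1(Δx) = -1264.6375 / 1511.8400 = -0.836

-0.836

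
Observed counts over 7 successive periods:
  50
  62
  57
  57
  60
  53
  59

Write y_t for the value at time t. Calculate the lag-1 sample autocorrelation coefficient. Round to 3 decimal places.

Mean ȳ = (50 + 62 + 57 + 57 + 60 + 53 + 59)/7 = 56.8571
Deviations from mean: -6.8571, 5.1429, 0.1429, 0.1429, 3.1429, -3.8571, 2.1429
Numerator Σ_{t=1}^{6}(y_t−ȳ)(y_{t+1}−ȳ) = -54.4490
Denominator Σ(y_t−ȳ)² = 102.8571
r_1 = -54.4490 / 102.8571 = -0.529

-0.529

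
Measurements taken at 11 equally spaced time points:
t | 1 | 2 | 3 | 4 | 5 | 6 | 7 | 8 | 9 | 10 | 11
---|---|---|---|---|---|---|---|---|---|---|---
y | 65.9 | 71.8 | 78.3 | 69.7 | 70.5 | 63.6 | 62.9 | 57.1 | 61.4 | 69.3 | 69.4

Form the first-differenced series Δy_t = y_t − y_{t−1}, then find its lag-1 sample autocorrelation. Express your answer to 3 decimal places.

-0.033

First differences Δy: 5.9, 6.5, -8.6, 0.8, -6.9, -0.7, -5.8, 4.3, 7.9, 0.1
Mean of differences = 0.3500
Numerator Σ(Δy_t−Δȳ)(Δy_{t+1}−Δȳ) = -10.4875
Denominator Σ(Δy_t−Δȳ)² = 313.0850
r_1(Δy) = -10.4875 / 313.0850 = -0.033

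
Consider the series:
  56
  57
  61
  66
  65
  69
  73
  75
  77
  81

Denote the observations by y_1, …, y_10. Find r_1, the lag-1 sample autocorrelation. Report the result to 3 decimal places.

0.684

Mean ȳ = (56 + 57 + 61 + 66 + 65 + 69 + 73 + 75 + 77 + 81)/10 = 68.0000
Numerator Σ_{t=1}^{9}(y_t−ȳ)(y_{t+1}−ȳ) = 446.0000
Denominator Σ(y_t−ȳ)² = 652.0000
r_1 = 446.0000 / 652.0000 = 0.684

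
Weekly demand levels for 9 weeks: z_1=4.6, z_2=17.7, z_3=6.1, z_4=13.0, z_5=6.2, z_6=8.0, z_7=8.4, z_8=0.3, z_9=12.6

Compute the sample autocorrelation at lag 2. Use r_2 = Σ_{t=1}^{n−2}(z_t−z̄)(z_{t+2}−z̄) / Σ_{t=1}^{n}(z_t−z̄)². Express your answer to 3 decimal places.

0.269

Mean z̄ = (4.6 + 17.7 + 6.1 + 13.0 + 6.2 + 8.0 + 8.4 + 0.3 + 12.6)/9 = 8.5444
Σ(z_t−z̄)(z_{t+2}−z̄) = (9.6420) + (40.7931) + (5.7309) + (-2.4258) + (0.3386) + (4.4886) + (-0.5858) = 57.9816
Denominator Σ(z_t−z̄)² = 215.4422
r_2 = 57.9816 / 215.4422 = 0.269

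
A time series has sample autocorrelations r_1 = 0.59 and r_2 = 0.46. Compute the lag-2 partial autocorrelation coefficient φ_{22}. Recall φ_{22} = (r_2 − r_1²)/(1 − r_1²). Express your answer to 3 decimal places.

0.172

φ_{22} = (r_2 − r_1²) / (1 − r_1²)
r_1² = (0.59)² = 0.3481
Numerator = 0.46 − 0.3481 = 0.1119; denominator = 1 − 0.3481 = 0.6519
φ_{22} = 0.1119 / 0.6519 = 0.172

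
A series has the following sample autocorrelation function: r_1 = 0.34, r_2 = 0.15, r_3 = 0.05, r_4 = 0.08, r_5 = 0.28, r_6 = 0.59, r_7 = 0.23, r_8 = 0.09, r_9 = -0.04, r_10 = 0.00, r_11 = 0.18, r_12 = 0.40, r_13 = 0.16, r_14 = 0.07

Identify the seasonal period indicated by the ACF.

The largest autocorrelation is r_6 = 0.59, with a weaker echo at lag 12 (0.40); the remaining lags stay at or below 0.34. The elevated value at lag 1 (0.34), dropping to 0.15 at lag 2, reflects decaying short-term dependence rather than seasonality.
The dominant spike at lag 6 indicates a seasonal period of 6.

6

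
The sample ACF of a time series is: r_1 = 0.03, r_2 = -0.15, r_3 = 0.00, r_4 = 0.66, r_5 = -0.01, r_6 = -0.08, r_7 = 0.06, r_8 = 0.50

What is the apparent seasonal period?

The largest autocorrelation is r_4 = 0.66, with a weaker echo at lag 8 (0.50); the remaining lags stay at or below 0.06.
The dominant spike at lag 4 indicates a seasonal period of 4.

4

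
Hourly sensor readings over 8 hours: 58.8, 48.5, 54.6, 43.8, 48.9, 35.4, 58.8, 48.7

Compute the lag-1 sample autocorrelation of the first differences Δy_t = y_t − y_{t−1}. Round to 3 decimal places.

-0.718

First differences Δy: -10.3, 6.1, -10.8, 5.1, -13.5, 23.4, -10.1
Mean of differences = -1.4429
Numerator Σ(Δy_t−Δȳ)(Δy_{t+1}−Δȳ) = -792.1004
Denominator Σ(Δy_t−Δȳ)² = 1103.1971
r_1(Δy) = -792.1004 / 1103.1971 = -0.718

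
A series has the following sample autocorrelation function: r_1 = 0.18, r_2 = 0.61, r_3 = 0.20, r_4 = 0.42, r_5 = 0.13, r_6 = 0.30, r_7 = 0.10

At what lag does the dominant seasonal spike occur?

The largest autocorrelation is r_2 = 0.61, with weaker echoes at lags 4 (0.42) and 6 (0.30); the remaining lags stay at or below 0.20.
The dominant spike at lag 2 indicates a seasonal period of 2.

2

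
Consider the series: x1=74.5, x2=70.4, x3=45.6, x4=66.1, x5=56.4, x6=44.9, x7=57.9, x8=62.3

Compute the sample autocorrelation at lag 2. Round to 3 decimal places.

Mean x̄ = (74.5 + 70.4 + 45.6 + 66.1 + 56.4 + 44.9 + 57.9 + 62.3)/8 = 59.7625
Σ(x_t−x̄)(x_{t+2}−x̄) = (-208.7198) + (67.4152) + (47.6214) + (-94.1911) + (6.2627) + (-37.7136) = -219.3253
Denominator Σ(x_t−x̄)² = 813.1988
r_2 = -219.3253 / 813.1988 = -0.270

-0.270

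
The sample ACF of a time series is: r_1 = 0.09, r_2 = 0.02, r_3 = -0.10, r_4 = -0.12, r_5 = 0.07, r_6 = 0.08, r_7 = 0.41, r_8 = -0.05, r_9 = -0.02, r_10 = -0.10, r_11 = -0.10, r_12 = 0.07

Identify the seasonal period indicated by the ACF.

7

The largest autocorrelation is r_7 = 0.41; the remaining lags stay at or below 0.09.
The dominant spike at lag 7 indicates a seasonal period of 7.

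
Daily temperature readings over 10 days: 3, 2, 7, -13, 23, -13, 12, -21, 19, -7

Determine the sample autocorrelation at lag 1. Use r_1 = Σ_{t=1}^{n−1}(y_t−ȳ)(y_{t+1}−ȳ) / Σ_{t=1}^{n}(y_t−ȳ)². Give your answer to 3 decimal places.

-0.853

Mean ȳ = (3 + 2 + 7 − 13 + 23 − 13 + 12 − 21 + 19 − 7)/10 = 1.2000
Numerator Σ_{t=1}^{9}(y_t−ȳ)(y_{t+1}−ȳ) = -1629.6400
Denominator Σ(y_t−ȳ)² = 1909.6000
r_1 = -1629.6400 / 1909.6000 = -0.853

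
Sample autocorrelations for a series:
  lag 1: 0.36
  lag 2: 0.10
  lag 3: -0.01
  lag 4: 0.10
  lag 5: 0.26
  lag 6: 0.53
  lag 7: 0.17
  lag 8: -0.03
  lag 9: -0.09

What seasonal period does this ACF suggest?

6

The largest autocorrelation is r_6 = 0.53; the remaining lags stay at or below 0.36. The elevated value at lag 1 (0.36), dropping to 0.10 at lag 2, reflects decaying short-term dependence rather than seasonality.
The dominant spike at lag 6 indicates a seasonal period of 6.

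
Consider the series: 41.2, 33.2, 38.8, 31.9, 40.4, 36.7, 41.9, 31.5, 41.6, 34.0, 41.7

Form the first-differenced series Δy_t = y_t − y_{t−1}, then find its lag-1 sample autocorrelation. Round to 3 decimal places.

First differences Δy: -8.0, 5.6, -6.9, 8.5, -3.7, 5.2, -10.4, 10.1, -7.6, 7.7
Mean of differences = 0.0500
Numerator Σ(Δy_t−Δȳ)(Δy_{t+1}−Δȳ) = -487.2225
Denominator Σ(Δy_t−Δȳ)² = 583.1450
r_1(Δy) = -487.2225 / 583.1450 = -0.836

-0.836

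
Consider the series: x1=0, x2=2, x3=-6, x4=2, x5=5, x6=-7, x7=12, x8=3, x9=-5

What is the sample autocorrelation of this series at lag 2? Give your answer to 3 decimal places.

-0.226

Mean x̄ = (0 + 2 − 6 + 2 + 5 − 7 + 12 + 3 − 5)/9 = 0.6667
Σ(x_t−x̄)(x_{t+2}−x̄) = (4.4444) + (1.7778) + (-28.8889) + (-10.2222) + (49.1111) + (-17.8889) + (-64.2222) = -65.8889
Denominator Σ(x_t−x̄)² = 292.0000
r_2 = -65.8889 / 292.0000 = -0.226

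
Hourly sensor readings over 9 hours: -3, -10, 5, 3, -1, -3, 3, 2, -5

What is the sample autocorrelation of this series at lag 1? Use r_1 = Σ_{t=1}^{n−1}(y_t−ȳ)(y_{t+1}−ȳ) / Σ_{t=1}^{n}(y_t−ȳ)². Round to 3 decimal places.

-0.110

Mean ȳ = (-3 − 10 + 5 + 3 − 1 − 3 + 3 + 2 − 5)/9 = -1.0000
Numerator Σ_{t=1}^{8}(y_t−ȳ)(y_{t+1}−ȳ) = -20.0000
Denominator Σ(y_t−ȳ)² = 182.0000
r_1 = -20.0000 / 182.0000 = -0.110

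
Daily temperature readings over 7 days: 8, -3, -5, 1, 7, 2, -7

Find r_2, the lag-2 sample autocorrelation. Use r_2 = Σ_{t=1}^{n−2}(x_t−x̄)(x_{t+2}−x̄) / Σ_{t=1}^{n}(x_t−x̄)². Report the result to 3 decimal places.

Mean x̄ = (8 − 3 − 5 + 1 + 7 + 2 − 7)/7 = 0.4286
Deviations from mean: 7.5714, -3.4286, -5.4286, 0.5714, 6.5714, 1.5714, -7.4286
Σ(x_t−x̄)(x_{t+2}−x̄) = (-41.1020) + (-1.9592) + (-35.6735) + (0.8980) + (-48.8163) = -126.6531
Denominator Σ(x_t−x̄)² = 199.7143
r_2 = -126.6531 / 199.7143 = -0.634

-0.634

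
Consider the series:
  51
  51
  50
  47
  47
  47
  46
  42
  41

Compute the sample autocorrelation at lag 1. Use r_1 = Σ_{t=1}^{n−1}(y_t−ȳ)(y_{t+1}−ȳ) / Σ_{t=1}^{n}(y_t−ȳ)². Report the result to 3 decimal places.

0.613

Mean ȳ = (51 + 51 + 50 + 47 + 47 + 47 + 46 + 42 + 41)/9 = 46.8889
Numerator Σ_{t=1}^{8}(y_t−ȳ)(y_{t+1}−ȳ) = 63.0988
Denominator Σ(y_t−ȳ)² = 102.8889
r_1 = 63.0988 / 102.8889 = 0.613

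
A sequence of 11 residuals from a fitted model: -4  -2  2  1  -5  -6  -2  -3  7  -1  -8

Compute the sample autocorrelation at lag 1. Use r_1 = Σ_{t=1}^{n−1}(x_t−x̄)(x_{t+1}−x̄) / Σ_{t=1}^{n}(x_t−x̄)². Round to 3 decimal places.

Mean x̄ = (-4 − 2 + 2 + 1 − 5 − 6 − 2 − 3 + 7 − 1 − 8)/11 = -1.9091
Numerator Σ_{t=1}^{10}(x_t−x̄)(x_{t+1}−x̄) = 8.1736
Denominator Σ(x_t−x̄)² = 172.9091
r_1 = 8.1736 / 172.9091 = 0.047

0.047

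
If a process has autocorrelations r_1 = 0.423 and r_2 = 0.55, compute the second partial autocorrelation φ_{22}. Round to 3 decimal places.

0.452

φ_{22} = (r_2 − r_1²) / (1 − r_1²)
r_1² = (0.423)² = 0.178929
Numerator = 0.55 − 0.1789 = 0.3711; denominator = 1 − 0.1789 = 0.8211
φ_{22} = 0.3711 / 0.8211 = 0.452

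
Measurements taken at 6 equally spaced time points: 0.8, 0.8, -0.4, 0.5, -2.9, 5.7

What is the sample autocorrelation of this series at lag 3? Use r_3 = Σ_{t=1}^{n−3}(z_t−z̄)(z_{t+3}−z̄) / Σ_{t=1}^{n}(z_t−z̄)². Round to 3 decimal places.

-0.150

Mean z̄ = (0.8 + 0.8 − 0.4 + 0.5 − 2.9 + 5.7)/6 = 0.7500
Deviations from mean: 0.0500, 0.0500, -1.1500, -0.2500, -3.6500, 4.9500
Numerator Σ_{t=1}^{3}(z_t−z̄)(z_{t+3}−z̄) = -5.8875
Denominator Σ(z_t−z̄)² = 39.2150
r_3 = -5.8875 / 39.2150 = -0.150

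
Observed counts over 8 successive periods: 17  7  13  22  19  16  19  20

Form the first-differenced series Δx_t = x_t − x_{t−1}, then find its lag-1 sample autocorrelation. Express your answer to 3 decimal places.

First differences Δx: -10, 6, 9, -3, -3, 3, 1
Mean of differences = 0.4286
Numerator Σ(Δx_t−Δx̄)(Δx_{t+1}−Δx̄) = -35.3265
Denominator Σ(Δx_t−Δx̄)² = 243.7143
r_1(Δx) = -35.3265 / 243.7143 = -0.145

-0.145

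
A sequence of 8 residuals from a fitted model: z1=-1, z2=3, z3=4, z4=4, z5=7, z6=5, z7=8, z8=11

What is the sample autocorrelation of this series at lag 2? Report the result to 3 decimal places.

0.132

Mean z̄ = (-1 + 3 + 4 + 4 + 7 + 5 + 8 + 11)/8 = 5.1250
Deviations from mean: -6.1250, -2.1250, -1.1250, -1.1250, 1.8750, -0.1250, 2.8750, 5.8750
Σ(z_t−z̄)(z_{t+2}−z̄) = (6.8906) + (2.3906) + (-2.1094) + (0.1406) + (5.3906) + (-0.7344) = 11.9688
Denominator Σ(z_t−z̄)² = 90.8750
r_2 = 11.9688 / 90.8750 = 0.132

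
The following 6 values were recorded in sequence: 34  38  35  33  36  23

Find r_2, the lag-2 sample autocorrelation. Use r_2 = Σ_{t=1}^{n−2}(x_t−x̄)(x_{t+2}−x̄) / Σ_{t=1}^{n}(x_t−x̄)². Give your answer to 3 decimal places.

Mean x̄ = (34 + 38 + 35 + 33 + 36 + 23)/6 = 33.1667
Deviations from mean: 0.8333, 4.8333, 1.8333, -0.1667, 2.8333, -10.1667
Numerator Σ_{t=1}^{4}(x_t−x̄)(x_{t+2}−x̄) = 7.6111
Denominator Σ(x_t−x̄)² = 138.8333
r_2 = 7.6111 / 138.8333 = 0.055

0.055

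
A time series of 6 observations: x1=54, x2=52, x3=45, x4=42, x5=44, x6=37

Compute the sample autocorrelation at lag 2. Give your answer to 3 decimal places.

0.020

Mean x̄ = (54 + 52 + 45 + 42 + 44 + 37)/6 = 45.6667
Deviations from mean: 8.3333, 6.3333, -0.6667, -3.6667, -1.6667, -8.6667
Σ(x_t−x̄)(x_{t+2}−x̄) = (-5.5556) + (-23.2222) + (1.1111) + (31.7778) = 4.1111
Denominator Σ(x_t−x̄)² = 201.3333
r_2 = 4.1111 / 201.3333 = 0.020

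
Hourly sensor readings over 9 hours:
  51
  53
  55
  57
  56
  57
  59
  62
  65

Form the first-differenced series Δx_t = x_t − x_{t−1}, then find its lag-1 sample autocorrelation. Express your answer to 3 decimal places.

First differences Δx: 2, 2, 2, -1, 1, 2, 3, 3
Mean of differences = 1.7500
Numerator Σ(Δx_t−Δx̄)(Δx_{t+1}−Δx̄) = 3.1875
Denominator Σ(Δx_t−Δx̄)² = 11.5000
r_1(Δx) = 3.1875 / 11.5000 = 0.277

0.277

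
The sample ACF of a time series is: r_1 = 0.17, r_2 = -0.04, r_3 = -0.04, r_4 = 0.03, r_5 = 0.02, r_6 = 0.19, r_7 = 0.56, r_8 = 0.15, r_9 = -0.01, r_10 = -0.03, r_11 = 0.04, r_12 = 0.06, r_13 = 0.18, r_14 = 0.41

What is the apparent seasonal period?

The largest autocorrelation is r_7 = 0.56, with a weaker echo at lag 14 (0.41); the remaining lags stay at or below 0.19.
The dominant spike at lag 7 indicates a seasonal period of 7.

7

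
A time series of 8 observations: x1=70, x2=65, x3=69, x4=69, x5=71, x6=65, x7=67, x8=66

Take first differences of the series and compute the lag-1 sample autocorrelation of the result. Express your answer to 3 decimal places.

-0.540

First differences Δx: -5, 4, 0, 2, -6, 2, -1
Mean of differences = -0.5714
Numerator Σ(Δx_t−Δx̄)(Δx_{t+1}−Δx̄) = -45.1837
Denominator Σ(Δx_t−Δx̄)² = 83.7143
r_1(Δx) = -45.1837 / 83.7143 = -0.540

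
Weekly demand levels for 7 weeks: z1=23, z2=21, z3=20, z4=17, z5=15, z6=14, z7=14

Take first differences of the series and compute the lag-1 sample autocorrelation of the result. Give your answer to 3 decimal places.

0.045

First differences Δz: -2, -1, -3, -2, -1, 0
Mean of differences = -1.5000
Numerator Σ(Δz_t−Δz̄)(Δz_{t+1}−Δz̄) = 0.2500
Denominator Σ(Δz_t−Δz̄)² = 5.5000
r_1(Δz) = 0.2500 / 5.5000 = 0.045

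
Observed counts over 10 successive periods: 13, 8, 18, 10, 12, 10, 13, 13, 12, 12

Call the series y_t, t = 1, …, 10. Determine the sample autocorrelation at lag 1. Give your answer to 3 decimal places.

-0.652

Mean ȳ = (13 + 8 + 18 + 10 + 12 + 10 + 13 + 13 + 12 + 12)/10 = 12.1000
Numerator Σ_{t=1}^{9}(y_t−ȳ)(y_{t+1}−ȳ) = -41.0100
Denominator Σ(y_t−ȳ)² = 62.9000
r_1 = -41.0100 / 62.9000 = -0.652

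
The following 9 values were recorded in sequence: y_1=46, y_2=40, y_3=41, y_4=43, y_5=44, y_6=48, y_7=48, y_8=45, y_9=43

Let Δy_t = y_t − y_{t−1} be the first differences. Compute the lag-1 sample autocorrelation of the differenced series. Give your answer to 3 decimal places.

0.139

First differences Δy: -6, 1, 2, 1, 4, 0, -3, -2
Mean of differences = -0.3750
Numerator Σ(Δy_t−Δȳ)(Δy_{t+1}−Δȳ) = 9.7344
Denominator Σ(Δy_t−Δȳ)² = 69.8750
r_1(Δy) = 9.7344 / 69.8750 = 0.139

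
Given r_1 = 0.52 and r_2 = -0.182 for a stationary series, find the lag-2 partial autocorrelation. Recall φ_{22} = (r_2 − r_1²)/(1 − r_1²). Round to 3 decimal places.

-0.620

φ_{22} = (r_2 − r_1²) / (1 − r_1²)
r_1² = (0.52)² = 0.2704
Numerator = -0.182 − 0.2704 = -0.4524; denominator = 1 − 0.2704 = 0.7296
φ_{22} = -0.4524 / 0.7296 = -0.620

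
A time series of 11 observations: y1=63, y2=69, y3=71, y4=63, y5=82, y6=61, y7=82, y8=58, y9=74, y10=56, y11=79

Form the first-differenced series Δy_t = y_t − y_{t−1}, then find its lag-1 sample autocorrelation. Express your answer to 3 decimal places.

-0.854

First differences Δy: 6, 2, -8, 19, -21, 21, -24, 16, -18, 23
Mean of differences = 1.6000
Numerator Σ(Δy_t−Δȳ)(Δy_{t+1}−Δȳ) = -2567.7600
Denominator Σ(Δy_t−Δȳ)² = 3006.4000
r_1(Δy) = -2567.7600 / 3006.4000 = -0.854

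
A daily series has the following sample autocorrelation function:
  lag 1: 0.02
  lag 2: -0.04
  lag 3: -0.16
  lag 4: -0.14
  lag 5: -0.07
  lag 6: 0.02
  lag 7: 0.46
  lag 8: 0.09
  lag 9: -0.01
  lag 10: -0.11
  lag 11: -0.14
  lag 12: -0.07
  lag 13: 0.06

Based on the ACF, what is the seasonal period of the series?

7

The largest autocorrelation is r_7 = 0.46; the remaining lags stay at or below 0.09.
The dominant spike at lag 7 indicates a seasonal period of 7.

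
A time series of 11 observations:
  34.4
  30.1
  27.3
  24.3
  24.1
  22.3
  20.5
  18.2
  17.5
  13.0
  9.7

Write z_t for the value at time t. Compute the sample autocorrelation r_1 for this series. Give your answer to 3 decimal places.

Mean z̄ = (34.4 + 30.1 + 27.3 + 24.3 + 24.1 + 22.3 + 20.5 + 18.2 + 17.5 + 13.0 + 9.7)/11 = 21.9455
Numerator Σ_{t=1}^{10}(z_t−z̄)(z_{t+1}−z̄) = 334.5288
Denominator Σ(z_t−z̄)² = 526.4473
r_1 = 334.5288 / 526.4473 = 0.635

0.635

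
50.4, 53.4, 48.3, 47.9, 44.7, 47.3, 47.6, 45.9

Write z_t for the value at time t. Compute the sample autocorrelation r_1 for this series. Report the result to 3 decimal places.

Mean z̄ = (50.4 + 53.4 + 48.3 + 47.9 + 44.7 + 47.3 + 47.6 + 45.9)/8 = 48.1875
Deviations from mean: 2.2125, 5.2125, 0.1125, -0.2875, -3.4875, -0.8875, -0.5875, -2.2875
Σ(z_t−z̄)(z_{t+1}−z̄) = (11.5327) + (0.5864) + (-0.0323) + (1.0027) + (3.0952) + (0.5214) + (1.3439) = 18.0498
Denominator Σ(z_t−z̄)² = 50.6888
r_1 = 18.0498 / 50.6888 = 0.356

0.356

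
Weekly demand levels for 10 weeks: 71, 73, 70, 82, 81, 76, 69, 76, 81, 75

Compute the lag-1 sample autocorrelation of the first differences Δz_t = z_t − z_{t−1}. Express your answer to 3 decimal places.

-0.182

First differences Δz: 2, -3, 12, -1, -5, -7, 7, 5, -6
Mean of differences = 0.4444
Numerator Σ(Δz_t−Δz̄)(Δz_{t+1}−Δz̄) = -61.7531
Denominator Σ(Δz_t−Δz̄)² = 340.2222
r_1(Δz) = -61.7531 / 340.2222 = -0.182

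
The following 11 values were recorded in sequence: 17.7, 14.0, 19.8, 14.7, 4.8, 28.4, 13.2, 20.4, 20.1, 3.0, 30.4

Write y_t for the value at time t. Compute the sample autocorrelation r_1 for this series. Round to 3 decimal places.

-0.569

Mean ȳ = (17.7 + 14.0 + 19.8 + 14.7 + 4.8 + 28.4 + 13.2 + 20.4 + 20.1 + 3.0 + 30.4)/11 = 16.9545
Numerator Σ_{t=1}^{10}(y_t−ȳ)(y_{t+1}−ȳ) = -405.3257
Denominator Σ(y_t−ȳ)² = 712.5673
r_1 = -405.3257 / 712.5673 = -0.569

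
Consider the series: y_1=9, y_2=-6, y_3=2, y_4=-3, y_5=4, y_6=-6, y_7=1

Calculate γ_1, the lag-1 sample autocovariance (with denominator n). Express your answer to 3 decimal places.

-16.105

Mean ȳ = (9 − 6 + 2 − 3 + 4 − 6 + 1)/7 = 0.1429
Deviations: 8.8571, -6.1429, 1.8571, -3.1429, 3.8571, -6.1429, 0.8571
Σ_{t=1}^{6}(y_t−ȳ)(y_{t+1}−ȳ) = -112.7347
γ_1 = -112.7347 / 7 = -16.105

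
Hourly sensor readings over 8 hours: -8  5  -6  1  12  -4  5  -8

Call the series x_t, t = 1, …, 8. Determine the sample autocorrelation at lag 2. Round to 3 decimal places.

0.187

Mean x̄ = (-8 + 5 − 6 + 1 + 12 − 4 + 5 − 8)/8 = -0.3750
Deviations from mean: -7.6250, 5.3750, -5.6250, 1.3750, 12.3750, -3.6250, 5.3750, -7.6250
Numerator Σ_{t=1}^{6}(x_t−x̄)(x_{t+2}−x̄) = 69.8438
Denominator Σ(x_t−x̄)² = 373.8750
r_2 = 69.8438 / 373.8750 = 0.187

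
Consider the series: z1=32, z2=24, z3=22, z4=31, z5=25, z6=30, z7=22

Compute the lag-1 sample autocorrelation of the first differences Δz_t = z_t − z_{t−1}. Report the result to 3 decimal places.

-0.462

First differences Δz: -8, -2, 9, -6, 5, -8
Mean of differences = -1.6667
Numerator Σ(Δz_t−Δz̄)(Δz_{t+1}−Δz̄) = -118.7778
Denominator Σ(Δz_t−Δz̄)² = 257.3333
r_1(Δz) = -118.7778 / 257.3333 = -0.462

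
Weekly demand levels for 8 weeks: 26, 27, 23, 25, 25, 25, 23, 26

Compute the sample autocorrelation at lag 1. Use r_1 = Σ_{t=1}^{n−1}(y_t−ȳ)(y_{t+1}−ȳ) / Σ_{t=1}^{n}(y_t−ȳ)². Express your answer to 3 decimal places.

Mean ȳ = (26 + 27 + 23 + 25 + 25 + 25 + 23 + 26)/8 = 25.0000
Σ(y_t−ȳ)(y_{t+1}−ȳ) = (2.0000) + (-4.0000) + (0.0000) + (0.0000) + (0.0000) + (0.0000) + (-2.0000) = -4.0000
Denominator Σ(y_t−ȳ)² = 14.0000
r_1 = -4.0000 / 14.0000 = -0.286

-0.286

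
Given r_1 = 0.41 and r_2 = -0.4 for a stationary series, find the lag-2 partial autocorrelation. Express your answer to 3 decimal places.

φ_{22} = (r_2 − r_1²) / (1 − r_1²)
r_1² = (0.41)² = 0.1681
Numerator = -0.4 − 0.1681 = -0.5681; denominator = 1 − 0.1681 = 0.8319
φ_{22} = -0.5681 / 0.8319 = -0.683

-0.683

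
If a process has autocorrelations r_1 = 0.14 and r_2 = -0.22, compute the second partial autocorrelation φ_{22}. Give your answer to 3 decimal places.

φ_{22} = (r_2 − r_1²) / (1 − r_1²)
r_1² = (0.14)² = 0.0196
Numerator = -0.22 − 0.0196 = -0.2396; denominator = 1 − 0.0196 = 0.9804
φ_{22} = -0.2396 / 0.9804 = -0.244

-0.244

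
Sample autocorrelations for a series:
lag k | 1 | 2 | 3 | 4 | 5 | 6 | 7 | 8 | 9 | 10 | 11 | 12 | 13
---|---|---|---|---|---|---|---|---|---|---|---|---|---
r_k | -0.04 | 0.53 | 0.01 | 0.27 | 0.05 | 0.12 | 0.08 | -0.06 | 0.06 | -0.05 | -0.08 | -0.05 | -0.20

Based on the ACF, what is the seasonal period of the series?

The largest autocorrelation is r_2 = 0.53, with a weaker echo at lag 4 (0.27); the remaining lags stay at or below 0.12.
The dominant spike at lag 2 indicates a seasonal period of 2.

2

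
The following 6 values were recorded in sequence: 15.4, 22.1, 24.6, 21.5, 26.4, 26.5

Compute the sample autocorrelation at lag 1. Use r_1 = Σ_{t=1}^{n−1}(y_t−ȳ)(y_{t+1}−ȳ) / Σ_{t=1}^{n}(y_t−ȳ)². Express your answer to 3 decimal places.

0.120

Mean ȳ = (15.4 + 22.1 + 24.6 + 21.5 + 26.4 + 26.5)/6 = 22.7500
Σ(y_t−ȳ)(y_{t+1}−ȳ) = (4.7775) + (-1.2025) + (-2.3125) + (-4.5625) + (13.6875) = 10.3875
Denominator Σ(y_t−ȳ)² = 86.8150
r_1 = 10.3875 / 86.8150 = 0.120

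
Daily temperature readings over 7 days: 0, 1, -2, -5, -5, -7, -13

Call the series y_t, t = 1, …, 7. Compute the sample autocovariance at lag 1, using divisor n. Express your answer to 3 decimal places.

8.525

Mean ȳ = (0 + 1 − 2 − 5 − 5 − 7 − 13)/7 = -4.4286
Σ_{t=1}^{6}(y_t−ȳ)(y_{t+1}−ȳ) = 59.6735
γ_1 = 59.6735 / 7 = 8.525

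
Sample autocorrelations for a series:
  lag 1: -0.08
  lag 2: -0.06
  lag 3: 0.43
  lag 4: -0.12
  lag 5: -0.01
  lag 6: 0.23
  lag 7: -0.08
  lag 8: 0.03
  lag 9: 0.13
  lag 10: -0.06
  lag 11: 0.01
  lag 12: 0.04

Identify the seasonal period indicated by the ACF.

The largest autocorrelation is r_3 = 0.43, with a weaker echo at lag 6 (0.23); the remaining lags stay at or below 0.13.
The dominant spike at lag 3 indicates a seasonal period of 3.

3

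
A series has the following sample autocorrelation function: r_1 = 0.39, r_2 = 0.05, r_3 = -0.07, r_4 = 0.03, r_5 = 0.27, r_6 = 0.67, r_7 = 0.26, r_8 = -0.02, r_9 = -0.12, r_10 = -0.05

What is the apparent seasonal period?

The largest autocorrelation is r_6 = 0.67; the remaining lags stay at or below 0.39. The elevated value at lag 1 (0.39), dropping to 0.05 at lag 2, reflects decaying short-term dependence rather than seasonality.
The dominant spike at lag 6 indicates a seasonal period of 6.

6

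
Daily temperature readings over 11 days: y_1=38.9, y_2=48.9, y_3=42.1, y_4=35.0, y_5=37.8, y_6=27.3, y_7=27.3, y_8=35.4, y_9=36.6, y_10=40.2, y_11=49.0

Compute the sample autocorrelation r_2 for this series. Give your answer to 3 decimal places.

Mean ȳ = (38.9 + 48.9 + 42.1 + 35.0 + 37.8 + 27.3 + 27.3 + 35.4 + 36.6 + 40.2 + 49.0)/11 = 38.0455
Numerator Σ_{t=1}^{9}(y_t−ȳ)(y_{t+2}−ȳ) = 27.1995
Denominator Σ(y_t−ȳ)² = 508.9873
r_2 = 27.1995 / 508.9873 = 0.053

0.053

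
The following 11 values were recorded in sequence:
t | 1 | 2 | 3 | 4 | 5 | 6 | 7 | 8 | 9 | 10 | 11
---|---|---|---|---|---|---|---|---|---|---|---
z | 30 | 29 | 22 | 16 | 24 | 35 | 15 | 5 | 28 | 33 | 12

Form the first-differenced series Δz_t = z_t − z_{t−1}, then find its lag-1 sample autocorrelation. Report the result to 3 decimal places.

First differences Δz: -1, -7, -6, 8, 11, -20, -10, 23, 5, -21
Mean of differences = -1.8000
Numerator Σ(Δz_t−Δz̄)(Δz_{t+1}−Δz̄) = -147.0400
Denominator Σ(Δz_t−Δz̄)² = 1733.6000
r_1(Δz) = -147.0400 / 1733.6000 = -0.085

-0.085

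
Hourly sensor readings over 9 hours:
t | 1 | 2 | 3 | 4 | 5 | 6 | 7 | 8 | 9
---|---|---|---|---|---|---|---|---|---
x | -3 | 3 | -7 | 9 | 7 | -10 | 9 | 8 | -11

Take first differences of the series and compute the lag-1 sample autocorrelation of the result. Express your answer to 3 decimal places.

First differences Δx: 6, -10, 16, -2, -17, 19, -1, -19
Mean of differences = -1.0000
Numerator Σ(Δx_t−Δx̄)(Δx_{t+1}−Δx̄) = -537.0000
Denominator Σ(Δx_t−Δx̄)² = 1400.0000
r_1(Δx) = -537.0000 / 1400.0000 = -0.384

-0.384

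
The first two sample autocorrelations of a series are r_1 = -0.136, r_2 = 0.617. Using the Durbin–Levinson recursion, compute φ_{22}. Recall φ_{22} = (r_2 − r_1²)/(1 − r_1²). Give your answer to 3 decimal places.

0.610

φ_{22} = (r_2 − r_1²) / (1 − r_1²)
r_1² = (-0.136)² = 0.018496
Numerator = 0.617 − 0.0185 = 0.5985; denominator = 1 − 0.0185 = 0.9815
φ_{22} = 0.5985 / 0.9815 = 0.610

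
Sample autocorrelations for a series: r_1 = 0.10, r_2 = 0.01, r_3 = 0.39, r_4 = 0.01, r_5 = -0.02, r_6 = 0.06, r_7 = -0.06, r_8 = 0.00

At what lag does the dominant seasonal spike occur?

3

The largest autocorrelation is r_3 = 0.39; the remaining lags stay at or below 0.10.
The dominant spike at lag 3 indicates a seasonal period of 3.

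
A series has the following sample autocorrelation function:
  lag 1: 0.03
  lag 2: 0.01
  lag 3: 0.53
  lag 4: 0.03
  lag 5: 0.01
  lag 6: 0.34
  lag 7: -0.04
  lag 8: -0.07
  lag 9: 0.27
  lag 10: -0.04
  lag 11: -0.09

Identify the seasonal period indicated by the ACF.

The largest autocorrelation is r_3 = 0.53, with weaker echoes at lags 6 (0.34) and 9 (0.27); the remaining lags stay at or below 0.03.
The dominant spike at lag 3 indicates a seasonal period of 3.

3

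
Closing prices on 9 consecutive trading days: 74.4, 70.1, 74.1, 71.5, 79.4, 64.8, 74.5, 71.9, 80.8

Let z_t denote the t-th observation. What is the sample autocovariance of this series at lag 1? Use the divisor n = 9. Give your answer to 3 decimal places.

Mean z̄ = (74.4 + 70.1 + 74.1 + 71.5 + 79.4 + 64.8 + 74.5 + 71.9 + 80.8)/9 = 73.5000
Σ_{t=1}^{8}(z_t−z̄)(z_{t+1}−z̄) = -91.4100
γ_1 = -91.4100 / 9 = -10.157

-10.157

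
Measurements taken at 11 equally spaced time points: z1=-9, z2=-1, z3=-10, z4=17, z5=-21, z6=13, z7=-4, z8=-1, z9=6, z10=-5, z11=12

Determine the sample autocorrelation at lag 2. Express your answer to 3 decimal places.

Mean z̄ = (-9 − 1 − 10 + 17 − 21 + 13 − 4 − 1 + 6 − 5 + 12)/11 = -0.2727
Numerator Σ_{t=1}^{9}(z_t−z̄)(z_{t+2}−z̄) = 627.8512
Denominator Σ(z_t−z̄)² = 1302.1818
r_2 = 627.8512 / 1302.1818 = 0.482

0.482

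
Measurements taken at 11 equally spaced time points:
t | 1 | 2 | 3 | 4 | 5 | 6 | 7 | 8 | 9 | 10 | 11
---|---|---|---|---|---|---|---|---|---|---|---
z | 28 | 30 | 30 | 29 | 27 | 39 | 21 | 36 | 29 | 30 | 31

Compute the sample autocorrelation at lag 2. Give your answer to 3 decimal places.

Mean z̄ = (28 + 30 + 30 + 29 + 27 + 39 + 21 + 36 + 29 + 30 + 31)/11 = 30.0000
Numerator Σ_{t=1}^{9}(z_t−z̄)(z_{t+2}−z̄) = 80.0000
Denominator Σ(z_t−z̄)² = 214.0000
r_2 = 80.0000 / 214.0000 = 0.374

0.374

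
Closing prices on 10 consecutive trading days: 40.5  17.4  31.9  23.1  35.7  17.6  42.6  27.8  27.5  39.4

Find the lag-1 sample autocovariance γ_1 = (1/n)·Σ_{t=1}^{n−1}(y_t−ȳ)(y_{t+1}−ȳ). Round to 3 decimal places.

Mean ȳ = (40.5 + 17.4 + 31.9 + 23.1 + 35.7 + 17.6 + 42.6 + 27.8 + 27.5 + 39.4)/10 = 30.3500
Σ_{t=1}^{9}(y_t−ȳ)(y_{t+1}−ȳ) = -475.7025
γ_1 = -475.7025 / 10 = -47.570

-47.570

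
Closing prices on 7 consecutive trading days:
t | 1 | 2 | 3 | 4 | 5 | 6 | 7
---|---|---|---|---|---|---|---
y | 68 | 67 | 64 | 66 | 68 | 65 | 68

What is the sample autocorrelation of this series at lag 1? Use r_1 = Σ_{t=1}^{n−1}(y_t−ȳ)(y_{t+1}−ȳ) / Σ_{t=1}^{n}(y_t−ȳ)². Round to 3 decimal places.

-0.275

Mean ȳ = (68 + 67 + 64 + 66 + 68 + 65 + 68)/7 = 66.5714
Deviations from mean: 1.4286, 0.4286, -2.5714, -0.5714, 1.4286, -1.5714, 1.4286
Numerator Σ_{t=1}^{6}(y_t−ȳ)(y_{t+1}−ȳ) = -4.3265
Denominator Σ(y_t−ȳ)² = 15.7143
r_1 = -4.3265 / 15.7143 = -0.275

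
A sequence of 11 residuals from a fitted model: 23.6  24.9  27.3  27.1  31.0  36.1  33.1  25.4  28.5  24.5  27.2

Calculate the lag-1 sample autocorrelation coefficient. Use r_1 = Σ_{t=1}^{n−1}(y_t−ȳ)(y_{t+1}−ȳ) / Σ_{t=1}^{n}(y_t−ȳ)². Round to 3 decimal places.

0.434

Mean ȳ = (23.6 + 24.9 + 27.3 + 27.1 + 31.0 + 36.1 + 33.1 + 25.4 + 28.5 + 24.5 + 27.2)/11 = 28.0636
Numerator Σ_{t=1}^{10}(y_t−ȳ)(y_{t+1}−ȳ) = 65.4605
Denominator Σ(y_t−ȳ)² = 150.7455
r_1 = 65.4605 / 150.7455 = 0.434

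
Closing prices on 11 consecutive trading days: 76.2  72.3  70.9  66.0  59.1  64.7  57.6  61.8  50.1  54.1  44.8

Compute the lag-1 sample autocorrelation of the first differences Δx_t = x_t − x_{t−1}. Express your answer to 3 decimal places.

First differences Δx: -3.9, -1.4, -4.9, -6.9, 5.6, -7.1, 4.2, -11.7, 4.0, -9.3
Mean of differences = -3.1400
Numerator Σ(Δx_t−Δx̄)(Δx_{t+1}−Δx̄) = -262.2376
Denominator Σ(Δx_t−Δx̄)² = 328.9840
r_1(Δx) = -262.2376 / 328.9840 = -0.797

-0.797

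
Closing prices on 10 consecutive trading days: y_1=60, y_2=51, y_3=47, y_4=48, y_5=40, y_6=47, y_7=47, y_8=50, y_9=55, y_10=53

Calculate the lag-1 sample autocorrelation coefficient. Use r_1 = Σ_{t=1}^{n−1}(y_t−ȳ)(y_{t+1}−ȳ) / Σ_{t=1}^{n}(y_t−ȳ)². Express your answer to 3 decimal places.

0.316

Mean ȳ = (60 + 51 + 47 + 48 + 40 + 47 + 47 + 50 + 55 + 53)/10 = 49.8000
Numerator Σ_{t=1}^{9}(y_t−ȳ)(y_{t+1}−ȳ) = 83.9600
Denominator Σ(y_t−ȳ)² = 265.6000
r_1 = 83.9600 / 265.6000 = 0.316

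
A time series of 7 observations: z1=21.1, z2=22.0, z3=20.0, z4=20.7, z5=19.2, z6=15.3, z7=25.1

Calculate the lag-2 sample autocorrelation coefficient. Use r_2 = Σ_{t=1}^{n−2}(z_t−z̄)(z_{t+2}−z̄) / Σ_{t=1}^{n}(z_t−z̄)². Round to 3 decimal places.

-0.121

Mean z̄ = (21.1 + 22.0 + 20.0 + 20.7 + 19.2 + 15.3 + 25.1)/7 = 20.4857
Deviations from mean: 0.6143, 1.5143, -0.4857, 0.2143, -1.2857, -5.1857, 4.6143
Numerator Σ_{t=1}^{5}(z_t−z̄)(z_{t+2}−z̄) = -6.3933
Denominator Σ(z_t−z̄)² = 52.7886
r_2 = -6.3933 / 52.7886 = -0.121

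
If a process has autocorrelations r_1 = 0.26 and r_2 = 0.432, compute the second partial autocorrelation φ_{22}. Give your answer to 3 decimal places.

0.391

φ_{22} = (r_2 − r_1²) / (1 − r_1²)
r_1² = (0.26)² = 0.0676
Numerator = 0.432 − 0.0676 = 0.3644; denominator = 1 − 0.0676 = 0.9324
φ_{22} = 0.3644 / 0.9324 = 0.391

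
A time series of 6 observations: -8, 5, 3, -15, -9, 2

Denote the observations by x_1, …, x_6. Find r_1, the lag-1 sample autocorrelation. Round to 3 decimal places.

-0.077

Mean x̄ = (-8 + 5 + 3 − 15 − 9 + 2)/6 = -3.6667
Deviations from mean: -4.3333, 8.6667, 6.6667, -11.3333, -5.3333, 5.6667
Numerator Σ_{t=1}^{5}(x_t−x̄)(x_{t+1}−x̄) = -25.1111
Denominator Σ(x_t−x̄)² = 327.3333
r_1 = -25.1111 / 327.3333 = -0.077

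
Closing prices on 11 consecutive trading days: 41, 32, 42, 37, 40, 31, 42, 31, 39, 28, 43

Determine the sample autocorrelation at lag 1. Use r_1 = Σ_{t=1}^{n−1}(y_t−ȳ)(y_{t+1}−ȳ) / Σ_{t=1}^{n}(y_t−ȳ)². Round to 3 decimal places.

-0.710

Mean ȳ = (41 + 32 + 42 + 37 + 40 + 31 + 42 + 31 + 39 + 28 + 43)/11 = 36.9091
Numerator Σ_{t=1}^{10}(y_t−ȳ)(y_{t+1}−ȳ) = -208.0083
Denominator Σ(y_t−ȳ)² = 292.9091
r_1 = -208.0083 / 292.9091 = -0.710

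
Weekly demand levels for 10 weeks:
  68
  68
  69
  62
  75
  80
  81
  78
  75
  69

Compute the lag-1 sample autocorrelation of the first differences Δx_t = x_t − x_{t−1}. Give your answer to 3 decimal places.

-0.016

First differences Δx: 0, 1, -7, 13, 5, 1, -3, -3, -6
Mean of differences = 0.1111
Numerator Σ(Δx_t−Δx̄)(Δx_{t+1}−Δx̄) = -4.7901
Denominator Σ(Δx_t−Δx̄)² = 298.8889
r_1(Δx) = -4.7901 / 298.8889 = -0.016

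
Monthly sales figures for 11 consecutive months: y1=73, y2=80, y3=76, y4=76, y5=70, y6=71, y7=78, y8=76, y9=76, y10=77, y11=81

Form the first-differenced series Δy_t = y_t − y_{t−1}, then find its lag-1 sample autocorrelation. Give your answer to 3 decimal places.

-0.213

First differences Δy: 7, -4, 0, -6, 1, 7, -2, 0, 1, 4
Mean of differences = 0.8000
Numerator Σ(Δy_t−Δȳ)(Δy_{t+1}−Δȳ) = -35.2400
Denominator Σ(Δy_t−Δȳ)² = 165.6000
r_1(Δy) = -35.2400 / 165.6000 = -0.213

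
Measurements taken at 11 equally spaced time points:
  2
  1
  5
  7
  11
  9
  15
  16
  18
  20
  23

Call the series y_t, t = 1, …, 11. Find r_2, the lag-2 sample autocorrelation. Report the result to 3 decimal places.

0.449

Mean ȳ = (2 + 1 + 5 + 7 + 11 + 9 + 15 + 16 + 18 + 20 + 23)/11 = 11.5455
Numerator Σ_{t=1}^{9}(y_t−ȳ)(y_{t+2}−ȳ) = 246.2231
Denominator Σ(y_t−ȳ)² = 548.7273
r_2 = 246.2231 / 548.7273 = 0.449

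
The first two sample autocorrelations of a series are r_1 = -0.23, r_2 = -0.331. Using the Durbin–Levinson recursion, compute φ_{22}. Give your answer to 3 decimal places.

φ_{22} = (r_2 − r_1²) / (1 − r_1²)
r_1² = (-0.23)² = 0.0529
Numerator = -0.331 − 0.0529 = -0.3839; denominator = 1 − 0.0529 = 0.9471
φ_{22} = -0.3839 / 0.9471 = -0.405

-0.405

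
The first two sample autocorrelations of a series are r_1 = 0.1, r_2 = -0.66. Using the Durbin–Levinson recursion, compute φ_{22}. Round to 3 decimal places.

φ_{22} = (r_2 − r_1²) / (1 − r_1²)
r_1² = (0.1)² = 0.01
Numerator = -0.66 − 0.0100 = -0.6700; denominator = 1 − 0.0100 = 0.9900
φ_{22} = -0.6700 / 0.9900 = -0.677

-0.677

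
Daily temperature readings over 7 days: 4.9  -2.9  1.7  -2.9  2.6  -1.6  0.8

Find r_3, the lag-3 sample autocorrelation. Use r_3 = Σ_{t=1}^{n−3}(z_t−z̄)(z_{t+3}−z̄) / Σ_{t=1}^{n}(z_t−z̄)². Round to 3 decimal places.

-0.496

Mean z̄ = (4.9 − 2.9 + 1.7 − 2.9 + 2.6 − 1.6 + 0.8)/7 = 0.3714
Deviations from mean: 4.5286, -3.2714, 1.3286, -3.2714, 2.2286, -1.9714, 0.4286
Σ(z_t−z̄)(z_{t+3}−z̄) = (-14.8149) + (-7.2906) + (-2.6192) + (-1.4020) = -26.1267
Denominator Σ(z_t−z̄)² = 52.7143
r_3 = -26.1267 / 52.7143 = -0.496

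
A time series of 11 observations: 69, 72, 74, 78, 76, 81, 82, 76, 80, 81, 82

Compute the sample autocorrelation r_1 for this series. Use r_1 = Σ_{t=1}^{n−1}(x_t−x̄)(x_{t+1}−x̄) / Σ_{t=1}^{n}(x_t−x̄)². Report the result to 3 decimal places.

Mean x̄ = (69 + 72 + 74 + 78 + 76 + 81 + 82 + 76 + 80 + 81 + 82)/11 = 77.3636
Numerator Σ_{t=1}^{10}(x_t−x̄)(x_{t+1}−x̄) = 88.3223
Denominator Σ(x_t−x̄)² = 190.5455
r_1 = 88.3223 / 190.5455 = 0.464

0.464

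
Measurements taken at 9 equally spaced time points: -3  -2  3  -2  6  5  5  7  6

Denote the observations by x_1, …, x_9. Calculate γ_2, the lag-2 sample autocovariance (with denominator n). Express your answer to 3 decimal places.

Mean x̄ = (-3 − 2 + 3 − 2 + 6 + 5 + 5 + 7 + 6)/9 = 2.7778
Σ_{t=1}^{7}(x_t−x̄)(x_{t+2}−x̄) = 35.3457
γ_2 = 35.3457 / 9 = 3.927

3.927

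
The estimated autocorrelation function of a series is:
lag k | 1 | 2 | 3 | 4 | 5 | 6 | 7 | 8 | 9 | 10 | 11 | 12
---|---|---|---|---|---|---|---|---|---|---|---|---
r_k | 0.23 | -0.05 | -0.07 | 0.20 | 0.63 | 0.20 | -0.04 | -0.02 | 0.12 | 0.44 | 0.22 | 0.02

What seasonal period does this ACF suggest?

The largest autocorrelation is r_5 = 0.63, with a weaker echo at lag 10 (0.44); the remaining lags stay at or below 0.23.
The dominant spike at lag 5 indicates a seasonal period of 5.

5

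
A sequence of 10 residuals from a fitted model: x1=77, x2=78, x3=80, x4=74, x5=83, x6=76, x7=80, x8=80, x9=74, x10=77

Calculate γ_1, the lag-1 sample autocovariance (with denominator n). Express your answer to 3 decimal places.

-4.191

Mean x̄ = (77 + 78 + 80 + 74 + 83 + 76 + 80 + 80 + 74 + 77)/10 = 77.9000
Σ_{t=1}^{9}(x_t−x̄)(x_{t+1}−x̄) = -41.9100
γ_1 = -41.9100 / 10 = -4.191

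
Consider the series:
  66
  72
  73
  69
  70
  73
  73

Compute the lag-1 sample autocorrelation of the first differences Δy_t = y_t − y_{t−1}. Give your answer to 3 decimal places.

First differences Δy: 6, 1, -4, 1, 3, 0
Mean of differences = 1.1667
Numerator Σ(Δy_t−Δȳ)(Δy_{t+1}−Δȳ) = -1.5278
Denominator Σ(Δy_t−Δȳ)² = 54.8333
r_1(Δy) = -1.5278 / 54.8333 = -0.028

-0.028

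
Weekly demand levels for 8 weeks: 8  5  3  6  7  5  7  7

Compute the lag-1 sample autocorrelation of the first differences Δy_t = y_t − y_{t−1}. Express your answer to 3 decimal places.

-0.089

First differences Δy: -3, -2, 3, 1, -2, 2, 0
Mean of differences = -0.1429
Numerator Σ(Δy_t−Δȳ)(Δy_{t+1}−Δȳ) = -2.7347
Denominator Σ(Δy_t−Δȳ)² = 30.8571
r_1(Δy) = -2.7347 / 30.8571 = -0.089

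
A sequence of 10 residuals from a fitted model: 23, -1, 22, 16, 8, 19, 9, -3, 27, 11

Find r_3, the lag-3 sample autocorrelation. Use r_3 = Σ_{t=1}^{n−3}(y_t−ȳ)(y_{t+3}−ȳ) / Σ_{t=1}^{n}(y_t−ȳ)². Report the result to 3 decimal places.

Mean ȳ = (23 − 1 + 22 + 16 + 8 + 19 + 9 − 3 + 27 + 11)/10 = 13.1000
Σ(y_t−ȳ)(y_{t+3}−ȳ) = (28.7100) + (71.9100) + (52.5100) + (-11.8900) + (82.1100) + (82.0100) + (8.6100) = 313.9700
Denominator Σ(y_t−ȳ)² = 918.9000
r_3 = 313.9700 / 918.9000 = 0.342

0.342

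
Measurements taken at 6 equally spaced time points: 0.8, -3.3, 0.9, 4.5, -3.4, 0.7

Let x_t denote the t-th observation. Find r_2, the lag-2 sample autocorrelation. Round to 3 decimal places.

Mean x̄ = (0.8 − 3.3 + 0.9 + 4.5 − 3.4 + 0.7)/6 = 0.0333
Deviations from mean: 0.7667, -3.3333, 0.8667, 4.4667, -3.4333, 0.6667
Σ(x_t−x̄)(x_{t+2}−x̄) = (0.6644) + (-14.8889) + (-2.9756) + (2.9778) = -14.2222
Denominator Σ(x_t−x̄)² = 44.6333
r_2 = -14.2222 / 44.6333 = -0.319

-0.319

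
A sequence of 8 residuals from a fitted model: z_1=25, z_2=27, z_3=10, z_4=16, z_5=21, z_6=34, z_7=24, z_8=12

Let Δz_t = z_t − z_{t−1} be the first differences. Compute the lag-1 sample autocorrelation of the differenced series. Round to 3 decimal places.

First differences Δz: 2, -17, 6, 5, 13, -10, -12
Mean of differences = -1.8571
Numerator Σ(Δz_t−Δz̄)(Δz_{t+1}−Δz̄) = -60.0204
Denominator Σ(Δz_t−Δz̄)² = 742.8571
r_1(Δz) = -60.0204 / 742.8571 = -0.081

-0.081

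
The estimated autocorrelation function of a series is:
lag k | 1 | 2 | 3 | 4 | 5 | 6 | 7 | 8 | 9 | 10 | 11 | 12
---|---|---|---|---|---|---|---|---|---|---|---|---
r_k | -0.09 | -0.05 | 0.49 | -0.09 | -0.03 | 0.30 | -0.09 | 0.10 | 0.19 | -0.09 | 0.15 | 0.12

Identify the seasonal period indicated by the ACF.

3

The largest autocorrelation is r_3 = 0.49, with weaker echoes at lags 6 (0.30) and 9 (0.19); the remaining lags stay at or below 0.15.
The dominant spike at lag 3 indicates a seasonal period of 3.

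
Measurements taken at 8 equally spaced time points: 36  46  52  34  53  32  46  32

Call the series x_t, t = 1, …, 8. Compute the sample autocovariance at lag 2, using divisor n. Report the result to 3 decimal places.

30.387

Mean x̄ = (36 + 46 + 52 + 34 + 53 + 32 + 46 + 32)/8 = 41.3750
Σ_{t=1}^{6}(x_t−x̄)(x_{t+2}−x̄) = 243.0938
γ_2 = 243.0938 / 8 = 30.387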